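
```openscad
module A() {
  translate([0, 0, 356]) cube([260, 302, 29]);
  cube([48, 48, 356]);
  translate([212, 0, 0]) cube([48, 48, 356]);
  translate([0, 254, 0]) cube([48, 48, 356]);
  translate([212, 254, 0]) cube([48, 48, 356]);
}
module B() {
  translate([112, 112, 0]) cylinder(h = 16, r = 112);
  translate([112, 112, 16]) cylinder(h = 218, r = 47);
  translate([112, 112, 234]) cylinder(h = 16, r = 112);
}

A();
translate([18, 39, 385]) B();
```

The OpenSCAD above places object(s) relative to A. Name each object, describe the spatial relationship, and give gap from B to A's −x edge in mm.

The spool's min-x is at 18; the stool's min-x is 0; gap = 18 mm.

A is a stool. B is a spool. The spool is on top of the stool, centred. The gap from the spool to the stool's −x edge is 18 mm.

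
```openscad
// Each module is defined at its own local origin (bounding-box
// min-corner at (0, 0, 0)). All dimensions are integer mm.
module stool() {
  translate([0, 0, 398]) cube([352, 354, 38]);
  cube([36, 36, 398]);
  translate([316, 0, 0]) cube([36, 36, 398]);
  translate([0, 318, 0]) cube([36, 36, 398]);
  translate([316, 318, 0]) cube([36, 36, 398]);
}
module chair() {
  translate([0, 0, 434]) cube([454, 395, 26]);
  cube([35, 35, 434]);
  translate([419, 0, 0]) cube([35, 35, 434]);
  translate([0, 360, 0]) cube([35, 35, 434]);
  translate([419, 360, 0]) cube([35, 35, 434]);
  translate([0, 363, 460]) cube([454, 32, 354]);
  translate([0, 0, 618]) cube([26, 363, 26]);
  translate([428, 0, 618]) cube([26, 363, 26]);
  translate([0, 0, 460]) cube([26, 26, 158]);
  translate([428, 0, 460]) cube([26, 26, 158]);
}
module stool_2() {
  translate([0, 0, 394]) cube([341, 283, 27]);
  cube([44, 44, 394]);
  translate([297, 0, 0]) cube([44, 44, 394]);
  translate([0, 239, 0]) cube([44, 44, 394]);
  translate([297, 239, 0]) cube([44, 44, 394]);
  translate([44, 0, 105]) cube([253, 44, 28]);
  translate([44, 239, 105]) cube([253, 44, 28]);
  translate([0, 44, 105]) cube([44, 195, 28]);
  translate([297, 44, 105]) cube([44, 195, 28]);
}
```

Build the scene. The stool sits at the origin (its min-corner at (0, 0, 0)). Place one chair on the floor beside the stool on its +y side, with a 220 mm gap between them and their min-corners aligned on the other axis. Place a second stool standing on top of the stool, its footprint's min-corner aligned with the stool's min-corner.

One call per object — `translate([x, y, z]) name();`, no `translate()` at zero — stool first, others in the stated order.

stool();
translate([0, 574, 0]) chair();
translate([0, 0, 436]) stool_2();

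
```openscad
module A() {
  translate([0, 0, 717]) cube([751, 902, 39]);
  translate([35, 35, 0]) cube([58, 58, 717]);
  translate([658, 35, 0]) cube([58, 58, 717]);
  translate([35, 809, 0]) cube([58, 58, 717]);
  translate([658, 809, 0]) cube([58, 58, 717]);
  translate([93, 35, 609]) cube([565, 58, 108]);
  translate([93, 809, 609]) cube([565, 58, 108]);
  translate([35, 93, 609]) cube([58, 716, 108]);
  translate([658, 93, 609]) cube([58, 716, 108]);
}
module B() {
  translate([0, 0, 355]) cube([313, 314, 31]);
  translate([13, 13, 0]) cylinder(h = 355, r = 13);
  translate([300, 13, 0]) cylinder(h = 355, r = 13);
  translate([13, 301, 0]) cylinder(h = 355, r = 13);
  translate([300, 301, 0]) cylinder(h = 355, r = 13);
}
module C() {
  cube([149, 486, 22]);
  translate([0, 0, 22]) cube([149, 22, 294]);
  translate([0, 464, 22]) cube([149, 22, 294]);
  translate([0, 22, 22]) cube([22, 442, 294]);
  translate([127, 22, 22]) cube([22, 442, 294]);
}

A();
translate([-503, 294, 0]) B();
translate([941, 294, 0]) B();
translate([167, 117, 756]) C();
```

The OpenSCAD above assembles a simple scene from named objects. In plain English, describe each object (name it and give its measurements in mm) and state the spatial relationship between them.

A is a rectangular dining table. The top is 751×902×39 mm with its upper surface at z = 756 mm. It stands on four 58×58 mm square legs, each inset 35 mm from the nearest pair of top edges, running from the floor to the underside of the top. Four apron rails, 58 mm thick and 108 mm tall, run between adjacent legs with their top edges flush with the underside of the top and their outer faces flush with the legs' outer faces.

B is a simple wooden stool: a rectangular seat 313 mm (x) by 314 mm (y), 31 mm thick, top face at z = 386 mm, on four round legs, each 26 mm in diameter. The legs rest on z = 0, each leg's axis is inset half a diameter from the nearest pair of seat edges (so the leg's bounding box is flush with the corner).

C is an open-topped rectangular box: outside dimensions 149×486×316 mm, with a uniform wall and base thickness of 22 mm. The base is a full 149×486 slab on the floor; four walls sit on top of the base. The front and back walls (the −y and +y sides) span the full width; the two side walls fit between them.

Two stools sit around the table at the −x, +x sides. The open box is on top of the table.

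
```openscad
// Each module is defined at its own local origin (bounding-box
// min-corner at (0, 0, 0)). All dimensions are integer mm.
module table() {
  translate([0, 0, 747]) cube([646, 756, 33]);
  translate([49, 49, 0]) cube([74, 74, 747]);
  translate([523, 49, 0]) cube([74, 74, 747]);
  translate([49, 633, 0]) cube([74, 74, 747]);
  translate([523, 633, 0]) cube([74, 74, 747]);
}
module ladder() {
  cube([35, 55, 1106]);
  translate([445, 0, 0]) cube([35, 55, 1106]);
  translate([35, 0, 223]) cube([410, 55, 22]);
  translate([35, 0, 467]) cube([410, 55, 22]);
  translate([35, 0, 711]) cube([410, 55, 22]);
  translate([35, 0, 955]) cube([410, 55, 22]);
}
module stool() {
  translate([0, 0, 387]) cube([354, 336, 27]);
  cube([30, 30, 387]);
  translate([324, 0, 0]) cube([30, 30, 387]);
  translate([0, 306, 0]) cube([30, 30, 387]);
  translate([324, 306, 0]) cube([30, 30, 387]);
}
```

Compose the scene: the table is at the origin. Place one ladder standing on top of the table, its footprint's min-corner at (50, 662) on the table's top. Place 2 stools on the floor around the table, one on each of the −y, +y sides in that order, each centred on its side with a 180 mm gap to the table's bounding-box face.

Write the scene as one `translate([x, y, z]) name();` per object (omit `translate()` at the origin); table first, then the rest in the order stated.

table();
translate([50, 662, 780]) ladder();
translate([146, -516, 0]) stool();
translate([146, 936, 0]) stool();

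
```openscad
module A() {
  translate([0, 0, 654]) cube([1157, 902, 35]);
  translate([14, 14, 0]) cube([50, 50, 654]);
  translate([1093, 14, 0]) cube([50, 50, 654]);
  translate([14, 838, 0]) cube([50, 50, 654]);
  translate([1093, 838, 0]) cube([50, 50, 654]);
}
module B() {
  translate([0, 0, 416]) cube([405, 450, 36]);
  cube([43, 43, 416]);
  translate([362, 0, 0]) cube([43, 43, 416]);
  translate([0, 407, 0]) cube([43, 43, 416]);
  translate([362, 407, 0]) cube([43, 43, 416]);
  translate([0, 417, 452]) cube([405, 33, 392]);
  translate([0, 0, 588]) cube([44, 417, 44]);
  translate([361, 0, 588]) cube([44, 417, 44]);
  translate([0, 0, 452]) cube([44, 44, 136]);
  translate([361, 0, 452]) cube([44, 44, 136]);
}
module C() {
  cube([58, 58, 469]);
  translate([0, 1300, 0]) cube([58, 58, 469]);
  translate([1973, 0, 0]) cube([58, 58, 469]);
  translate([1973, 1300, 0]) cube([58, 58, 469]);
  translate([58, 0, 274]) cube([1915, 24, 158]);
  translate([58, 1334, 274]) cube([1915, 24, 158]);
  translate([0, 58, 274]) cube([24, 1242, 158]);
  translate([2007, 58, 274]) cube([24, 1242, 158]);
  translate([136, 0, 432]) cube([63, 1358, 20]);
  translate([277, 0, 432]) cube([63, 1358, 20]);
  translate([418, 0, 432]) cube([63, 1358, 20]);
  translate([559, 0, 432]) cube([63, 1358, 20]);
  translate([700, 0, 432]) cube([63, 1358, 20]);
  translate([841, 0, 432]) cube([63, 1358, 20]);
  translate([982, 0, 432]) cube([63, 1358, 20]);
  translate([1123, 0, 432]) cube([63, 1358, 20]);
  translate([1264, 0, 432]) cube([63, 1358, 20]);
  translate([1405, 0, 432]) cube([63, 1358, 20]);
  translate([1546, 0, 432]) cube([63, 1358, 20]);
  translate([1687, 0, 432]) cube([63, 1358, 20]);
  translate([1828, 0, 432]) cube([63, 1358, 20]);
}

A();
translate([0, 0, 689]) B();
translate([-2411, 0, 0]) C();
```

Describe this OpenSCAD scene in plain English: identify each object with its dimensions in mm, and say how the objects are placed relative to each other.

A is a table: top 1157 mm (x) × 902 mm (y), 35 mm thick, upper face at z = 689 mm, on four 50×50 mm square legs, each inset 14 mm from the nearest pair of top edges, running from z = 0 to the bottom of the top.

B is a chair: 405×450 mm seat, 36 mm thick, top at z = 452 mm, on four 43 mm square corner legs flush with the seat edges. A 33 mm thick backrest slab spans the full seat width, extending 392 mm above the seat top, its back face flush with the seat's +y edge. Two armrests of 44×44 mm section run along each side from the seat's front edge to the front of the backrest, top faces 180 mm above the seat top and outer faces flush with the seat's x-edges; a 44×44 mm post under the front of each armrest stands on the seat at the front corner.

C is a bed frame 2031 mm long (x) by 1358 mm wide (y). Four 58×58 mm corner posts, 469 mm tall, at the corners of the footprint. Four rails of 24 mm thickness and 158 mm height run between adjacent posts with their undersides at z = 274 mm, their outer faces flush with the outside of the frame (the two x-running rails run between the posts' inner faces; the two y-running rails run between the posts' inner faces). 13 slats, each 63 mm wide (x) and 20 mm thick, lie across the top of the two x-running rails, running the full 1358 mm width of the frame in y; the slats are evenly spaced along x between the inner faces of the end posts with equal gaps (rounded down to the nearest mm) at the −x end and between each pair — any rounding remainder accumulates at the +x end.

The chair is on top of the table. The bed frame is on the floor beside the table on its −x side.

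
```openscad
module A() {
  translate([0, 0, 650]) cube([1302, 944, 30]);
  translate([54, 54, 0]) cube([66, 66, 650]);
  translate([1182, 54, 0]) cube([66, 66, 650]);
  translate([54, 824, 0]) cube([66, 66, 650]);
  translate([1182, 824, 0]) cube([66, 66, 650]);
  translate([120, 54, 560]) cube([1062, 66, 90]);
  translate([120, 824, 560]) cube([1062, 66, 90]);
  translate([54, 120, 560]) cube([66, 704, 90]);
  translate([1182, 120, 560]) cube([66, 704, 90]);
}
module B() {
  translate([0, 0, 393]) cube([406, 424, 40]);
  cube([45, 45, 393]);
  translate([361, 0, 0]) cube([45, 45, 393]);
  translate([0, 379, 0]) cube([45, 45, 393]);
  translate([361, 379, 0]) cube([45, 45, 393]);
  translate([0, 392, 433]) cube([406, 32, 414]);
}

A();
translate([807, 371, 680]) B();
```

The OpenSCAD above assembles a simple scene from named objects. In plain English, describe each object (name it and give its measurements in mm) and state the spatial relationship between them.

A is a table: top 1302 mm (x) × 944 mm (y), 30 mm thick, upper face at z = 680 mm, on four 66×66 mm square legs, each inset 54 mm from the nearest pair of top edges, running from z = 0 to the bottom of the top. Four apron rails, 66 mm thick and 90 mm tall, run between adjacent legs with their top edges flush with the underside of the top and their outer faces flush with the legs' outer faces.

B is a chair: 406×424 mm seat, 40 mm thick, top at z = 433 mm, on four 45 mm square corner legs flush with the seat edges. A 32 mm thick backrest slab spans the full seat width, extending 414 mm above the seat top, its back face flush with the seat's +y edge.

The chair is on top of the table.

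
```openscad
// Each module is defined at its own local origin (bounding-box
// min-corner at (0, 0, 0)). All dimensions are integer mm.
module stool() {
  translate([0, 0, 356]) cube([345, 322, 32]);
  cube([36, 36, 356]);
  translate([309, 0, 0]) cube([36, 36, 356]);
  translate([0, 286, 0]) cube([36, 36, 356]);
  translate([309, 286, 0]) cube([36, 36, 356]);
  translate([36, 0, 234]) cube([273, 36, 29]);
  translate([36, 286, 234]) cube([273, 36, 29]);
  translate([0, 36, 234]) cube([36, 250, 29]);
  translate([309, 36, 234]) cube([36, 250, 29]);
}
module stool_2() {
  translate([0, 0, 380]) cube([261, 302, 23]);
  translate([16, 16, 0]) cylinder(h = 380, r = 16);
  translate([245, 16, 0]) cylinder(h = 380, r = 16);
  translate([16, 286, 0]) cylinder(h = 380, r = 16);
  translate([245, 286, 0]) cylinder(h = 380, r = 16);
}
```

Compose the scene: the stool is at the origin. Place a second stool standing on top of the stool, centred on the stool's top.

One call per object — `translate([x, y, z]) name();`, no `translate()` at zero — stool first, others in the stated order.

stool();
translate([42, 10, 388]) stool_2();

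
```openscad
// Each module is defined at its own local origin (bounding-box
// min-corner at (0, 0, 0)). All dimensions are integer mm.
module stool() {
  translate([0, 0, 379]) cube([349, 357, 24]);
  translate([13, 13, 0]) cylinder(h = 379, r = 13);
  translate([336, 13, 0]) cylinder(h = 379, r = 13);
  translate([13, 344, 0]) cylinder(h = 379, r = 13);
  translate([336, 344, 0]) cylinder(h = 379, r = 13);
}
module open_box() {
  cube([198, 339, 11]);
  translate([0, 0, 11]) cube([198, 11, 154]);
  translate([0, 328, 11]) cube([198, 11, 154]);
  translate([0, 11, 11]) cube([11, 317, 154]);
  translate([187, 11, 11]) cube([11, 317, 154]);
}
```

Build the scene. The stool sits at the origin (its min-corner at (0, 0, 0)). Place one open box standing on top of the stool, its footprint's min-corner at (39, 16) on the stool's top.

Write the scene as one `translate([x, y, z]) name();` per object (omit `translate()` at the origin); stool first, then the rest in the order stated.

stool();
translate([39, 16, 403]) open_box();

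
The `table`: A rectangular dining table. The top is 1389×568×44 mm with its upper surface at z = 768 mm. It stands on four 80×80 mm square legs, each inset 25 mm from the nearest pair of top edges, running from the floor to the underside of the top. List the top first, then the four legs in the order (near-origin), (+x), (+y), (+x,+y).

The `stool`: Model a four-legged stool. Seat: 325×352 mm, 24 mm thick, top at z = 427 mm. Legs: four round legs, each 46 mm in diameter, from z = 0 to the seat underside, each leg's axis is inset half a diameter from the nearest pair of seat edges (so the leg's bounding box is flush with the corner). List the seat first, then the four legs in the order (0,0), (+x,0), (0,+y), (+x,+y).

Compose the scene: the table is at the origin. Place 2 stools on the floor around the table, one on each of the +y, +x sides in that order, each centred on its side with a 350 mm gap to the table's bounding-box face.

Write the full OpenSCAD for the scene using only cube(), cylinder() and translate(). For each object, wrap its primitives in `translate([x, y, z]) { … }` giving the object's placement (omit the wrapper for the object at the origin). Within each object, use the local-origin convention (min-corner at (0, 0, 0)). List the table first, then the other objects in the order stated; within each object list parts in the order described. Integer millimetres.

translate([0, 0, 724]) cube([1389, 568, 44]);
translate([25, 25, 0]) cube([80, 80, 724]);
translate([1284, 25, 0]) cube([80, 80, 724]);
translate([25, 463, 0]) cube([80, 80, 724]);
translate([1284, 463, 0]) cube([80, 80, 724]);
translate([532, 918, 0]) {
  translate([0, 0, 403]) cube([325, 352, 24]);
  translate([23, 23, 0]) cylinder(h = 403, r = 23);
  translate([302, 23, 0]) cylinder(h = 403, r = 23);
  translate([23, 329, 0]) cylinder(h = 403, r = 23);
  translate([302, 329, 0]) cylinder(h = 403, r = 23);
}
translate([1739, 108, 0]) {
  translate([0, 0, 403]) cube([325, 352, 24]);
  translate([23, 23, 0]) cylinder(h = 403, r = 23);
  translate([302, 23, 0]) cylinder(h = 403, r = 23);
  translate([23, 329, 0]) cylinder(h = 403, r = 23);
  translate([302, 329, 0]) cylinder(h = 403, r = 23);
}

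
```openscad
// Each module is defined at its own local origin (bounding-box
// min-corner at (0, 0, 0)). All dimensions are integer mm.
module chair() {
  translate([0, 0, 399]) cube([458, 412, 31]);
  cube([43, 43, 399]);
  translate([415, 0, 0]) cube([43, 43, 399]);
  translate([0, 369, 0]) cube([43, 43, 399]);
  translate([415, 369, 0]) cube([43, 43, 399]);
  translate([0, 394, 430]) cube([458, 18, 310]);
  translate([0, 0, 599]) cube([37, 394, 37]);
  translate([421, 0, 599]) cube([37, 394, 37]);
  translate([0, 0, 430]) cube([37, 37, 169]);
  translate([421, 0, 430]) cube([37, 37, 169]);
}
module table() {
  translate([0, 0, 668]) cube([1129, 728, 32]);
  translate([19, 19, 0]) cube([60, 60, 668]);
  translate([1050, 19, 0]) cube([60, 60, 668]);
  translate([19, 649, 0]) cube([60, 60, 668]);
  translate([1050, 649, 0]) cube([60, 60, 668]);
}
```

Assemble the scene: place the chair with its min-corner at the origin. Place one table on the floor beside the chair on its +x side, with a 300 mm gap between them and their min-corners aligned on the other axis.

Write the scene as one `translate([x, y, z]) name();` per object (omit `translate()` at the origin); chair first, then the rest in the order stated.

chair();
translate([758, 0, 0]) table();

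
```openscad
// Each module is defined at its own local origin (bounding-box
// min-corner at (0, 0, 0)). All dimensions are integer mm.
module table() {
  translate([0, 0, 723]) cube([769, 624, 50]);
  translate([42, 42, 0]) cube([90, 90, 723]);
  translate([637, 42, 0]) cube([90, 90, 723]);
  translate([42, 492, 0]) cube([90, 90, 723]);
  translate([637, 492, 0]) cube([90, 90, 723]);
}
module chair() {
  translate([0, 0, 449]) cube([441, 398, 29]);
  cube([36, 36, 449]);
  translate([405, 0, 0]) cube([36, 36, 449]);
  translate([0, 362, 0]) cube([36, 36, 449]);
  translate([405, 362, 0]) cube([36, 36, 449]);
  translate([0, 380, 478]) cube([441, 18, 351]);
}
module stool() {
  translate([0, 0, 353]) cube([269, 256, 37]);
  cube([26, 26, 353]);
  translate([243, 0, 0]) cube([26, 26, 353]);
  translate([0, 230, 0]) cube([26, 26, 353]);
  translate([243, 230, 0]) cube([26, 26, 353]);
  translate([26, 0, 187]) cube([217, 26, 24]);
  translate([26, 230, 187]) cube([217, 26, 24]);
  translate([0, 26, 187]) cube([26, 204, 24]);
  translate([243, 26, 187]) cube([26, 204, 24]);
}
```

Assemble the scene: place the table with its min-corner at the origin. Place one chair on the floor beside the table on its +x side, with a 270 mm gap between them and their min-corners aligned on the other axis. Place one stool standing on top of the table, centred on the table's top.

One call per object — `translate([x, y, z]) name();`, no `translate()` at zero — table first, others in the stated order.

table();
translate([1039, 0, 0]) chair();
translate([250, 184, 773]) stool();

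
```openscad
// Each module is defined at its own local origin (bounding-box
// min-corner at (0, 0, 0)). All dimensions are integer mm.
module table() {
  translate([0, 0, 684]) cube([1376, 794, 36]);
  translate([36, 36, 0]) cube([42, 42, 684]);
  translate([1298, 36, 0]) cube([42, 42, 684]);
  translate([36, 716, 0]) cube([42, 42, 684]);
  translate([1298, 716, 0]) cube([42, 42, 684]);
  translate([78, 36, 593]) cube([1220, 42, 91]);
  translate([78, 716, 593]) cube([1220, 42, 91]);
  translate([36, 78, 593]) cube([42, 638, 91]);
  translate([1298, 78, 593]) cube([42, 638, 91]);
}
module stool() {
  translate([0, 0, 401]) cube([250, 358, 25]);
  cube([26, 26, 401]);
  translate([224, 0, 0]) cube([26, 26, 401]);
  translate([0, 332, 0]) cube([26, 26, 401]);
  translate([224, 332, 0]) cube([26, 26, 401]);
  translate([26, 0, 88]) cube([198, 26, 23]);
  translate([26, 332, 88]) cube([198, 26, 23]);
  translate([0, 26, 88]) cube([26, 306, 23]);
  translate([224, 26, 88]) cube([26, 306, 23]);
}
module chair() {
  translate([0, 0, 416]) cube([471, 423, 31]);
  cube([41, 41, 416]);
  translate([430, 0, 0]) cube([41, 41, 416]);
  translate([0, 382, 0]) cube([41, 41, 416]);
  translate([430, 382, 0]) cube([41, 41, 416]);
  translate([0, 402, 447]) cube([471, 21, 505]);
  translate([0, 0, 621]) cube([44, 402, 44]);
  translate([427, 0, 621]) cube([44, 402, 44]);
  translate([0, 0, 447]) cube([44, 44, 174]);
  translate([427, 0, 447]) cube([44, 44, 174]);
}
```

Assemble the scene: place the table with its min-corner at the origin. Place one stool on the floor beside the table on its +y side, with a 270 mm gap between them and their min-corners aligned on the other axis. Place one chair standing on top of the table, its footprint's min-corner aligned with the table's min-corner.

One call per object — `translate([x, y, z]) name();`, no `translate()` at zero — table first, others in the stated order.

table();
translate([0, 1064, 0]) stool();
translate([0, 0, 720]) chair();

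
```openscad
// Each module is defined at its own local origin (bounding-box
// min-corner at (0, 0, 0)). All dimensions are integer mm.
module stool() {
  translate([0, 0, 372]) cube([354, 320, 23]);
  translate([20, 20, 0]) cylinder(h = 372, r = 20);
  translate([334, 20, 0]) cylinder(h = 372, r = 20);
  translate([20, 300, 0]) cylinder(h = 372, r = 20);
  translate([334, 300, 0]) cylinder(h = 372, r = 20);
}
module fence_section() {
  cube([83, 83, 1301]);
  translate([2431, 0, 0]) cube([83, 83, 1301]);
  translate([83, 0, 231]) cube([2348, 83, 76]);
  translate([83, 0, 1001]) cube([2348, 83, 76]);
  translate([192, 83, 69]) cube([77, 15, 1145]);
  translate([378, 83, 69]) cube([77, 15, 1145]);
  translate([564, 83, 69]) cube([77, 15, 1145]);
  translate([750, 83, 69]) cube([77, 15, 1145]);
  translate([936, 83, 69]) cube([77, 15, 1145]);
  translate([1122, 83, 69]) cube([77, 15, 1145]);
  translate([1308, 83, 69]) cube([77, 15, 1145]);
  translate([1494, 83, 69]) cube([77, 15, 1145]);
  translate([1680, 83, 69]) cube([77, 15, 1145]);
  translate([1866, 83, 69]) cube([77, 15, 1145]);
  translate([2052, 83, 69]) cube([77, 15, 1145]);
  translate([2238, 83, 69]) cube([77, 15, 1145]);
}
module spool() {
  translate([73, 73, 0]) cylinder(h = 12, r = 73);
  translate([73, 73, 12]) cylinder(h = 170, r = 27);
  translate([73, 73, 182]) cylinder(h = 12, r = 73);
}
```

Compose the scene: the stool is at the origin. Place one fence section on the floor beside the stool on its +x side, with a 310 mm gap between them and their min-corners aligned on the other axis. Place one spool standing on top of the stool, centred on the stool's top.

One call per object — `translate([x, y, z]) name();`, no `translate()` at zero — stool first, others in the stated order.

stool();
translate([664, 0, 0]) fence_section();
translate([104, 87, 395]) spool();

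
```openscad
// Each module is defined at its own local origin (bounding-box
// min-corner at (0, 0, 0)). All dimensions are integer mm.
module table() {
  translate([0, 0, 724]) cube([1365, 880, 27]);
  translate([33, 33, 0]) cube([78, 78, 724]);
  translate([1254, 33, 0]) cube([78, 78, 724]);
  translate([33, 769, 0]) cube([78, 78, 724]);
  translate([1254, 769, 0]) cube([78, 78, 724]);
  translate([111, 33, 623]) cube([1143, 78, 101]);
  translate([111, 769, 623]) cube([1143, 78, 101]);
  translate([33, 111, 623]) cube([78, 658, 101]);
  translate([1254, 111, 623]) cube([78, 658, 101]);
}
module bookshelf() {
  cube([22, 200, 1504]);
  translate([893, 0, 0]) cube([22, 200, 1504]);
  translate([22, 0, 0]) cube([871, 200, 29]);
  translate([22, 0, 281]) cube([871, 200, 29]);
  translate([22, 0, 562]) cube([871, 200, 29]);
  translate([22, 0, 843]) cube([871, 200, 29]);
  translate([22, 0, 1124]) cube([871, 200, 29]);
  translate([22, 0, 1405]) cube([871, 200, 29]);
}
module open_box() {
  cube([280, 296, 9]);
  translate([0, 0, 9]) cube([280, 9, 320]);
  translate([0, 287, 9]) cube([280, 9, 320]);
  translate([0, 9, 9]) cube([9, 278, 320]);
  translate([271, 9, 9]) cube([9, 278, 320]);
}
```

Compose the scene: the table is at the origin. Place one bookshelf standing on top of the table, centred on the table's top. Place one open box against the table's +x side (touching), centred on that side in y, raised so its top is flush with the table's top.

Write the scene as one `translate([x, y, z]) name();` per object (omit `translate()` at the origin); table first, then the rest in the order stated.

table();
translate([225, 340, 751]) bookshelf();
translate([1365, 292, 422]) open_box();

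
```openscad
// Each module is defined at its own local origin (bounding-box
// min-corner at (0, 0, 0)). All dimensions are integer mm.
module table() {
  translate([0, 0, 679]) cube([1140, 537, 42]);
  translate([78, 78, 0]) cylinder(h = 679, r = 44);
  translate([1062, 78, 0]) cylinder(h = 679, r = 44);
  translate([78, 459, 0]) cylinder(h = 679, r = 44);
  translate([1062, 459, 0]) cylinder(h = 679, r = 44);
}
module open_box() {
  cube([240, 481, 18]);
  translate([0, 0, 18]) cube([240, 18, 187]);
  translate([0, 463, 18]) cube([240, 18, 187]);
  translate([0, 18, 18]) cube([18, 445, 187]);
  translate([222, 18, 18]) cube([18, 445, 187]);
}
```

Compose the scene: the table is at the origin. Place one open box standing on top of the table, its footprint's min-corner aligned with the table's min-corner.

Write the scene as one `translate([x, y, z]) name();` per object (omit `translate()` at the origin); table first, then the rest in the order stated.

table();
translate([0, 0, 721]) open_box();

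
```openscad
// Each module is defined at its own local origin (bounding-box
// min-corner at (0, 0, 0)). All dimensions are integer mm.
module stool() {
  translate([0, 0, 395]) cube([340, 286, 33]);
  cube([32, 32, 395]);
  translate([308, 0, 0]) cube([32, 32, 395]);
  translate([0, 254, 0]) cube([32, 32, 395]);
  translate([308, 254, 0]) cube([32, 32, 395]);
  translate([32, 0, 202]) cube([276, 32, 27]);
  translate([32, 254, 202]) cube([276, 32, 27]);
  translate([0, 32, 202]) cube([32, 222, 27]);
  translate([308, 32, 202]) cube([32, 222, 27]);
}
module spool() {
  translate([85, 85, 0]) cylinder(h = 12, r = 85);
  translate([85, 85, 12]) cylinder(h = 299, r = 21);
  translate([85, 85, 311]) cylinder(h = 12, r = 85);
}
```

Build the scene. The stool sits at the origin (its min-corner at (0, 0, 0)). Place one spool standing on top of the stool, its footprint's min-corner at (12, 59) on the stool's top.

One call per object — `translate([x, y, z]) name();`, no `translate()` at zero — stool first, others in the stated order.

stool();
translate([12, 59, 428]) spool();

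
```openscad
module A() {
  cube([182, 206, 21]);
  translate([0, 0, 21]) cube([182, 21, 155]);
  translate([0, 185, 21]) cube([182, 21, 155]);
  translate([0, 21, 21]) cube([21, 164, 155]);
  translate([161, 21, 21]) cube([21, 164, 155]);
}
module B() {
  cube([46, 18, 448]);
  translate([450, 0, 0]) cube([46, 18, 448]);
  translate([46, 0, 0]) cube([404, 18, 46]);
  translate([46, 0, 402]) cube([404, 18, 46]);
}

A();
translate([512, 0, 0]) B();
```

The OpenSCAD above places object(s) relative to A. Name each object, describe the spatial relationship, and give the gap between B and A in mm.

The picture frame's nearest face is 330 mm from the open box's +x face.

A is an open box. B is a picture frame. The picture frame is on the floor beside the open box on its +x side. The gap between the picture frame and the open box is 330 mm.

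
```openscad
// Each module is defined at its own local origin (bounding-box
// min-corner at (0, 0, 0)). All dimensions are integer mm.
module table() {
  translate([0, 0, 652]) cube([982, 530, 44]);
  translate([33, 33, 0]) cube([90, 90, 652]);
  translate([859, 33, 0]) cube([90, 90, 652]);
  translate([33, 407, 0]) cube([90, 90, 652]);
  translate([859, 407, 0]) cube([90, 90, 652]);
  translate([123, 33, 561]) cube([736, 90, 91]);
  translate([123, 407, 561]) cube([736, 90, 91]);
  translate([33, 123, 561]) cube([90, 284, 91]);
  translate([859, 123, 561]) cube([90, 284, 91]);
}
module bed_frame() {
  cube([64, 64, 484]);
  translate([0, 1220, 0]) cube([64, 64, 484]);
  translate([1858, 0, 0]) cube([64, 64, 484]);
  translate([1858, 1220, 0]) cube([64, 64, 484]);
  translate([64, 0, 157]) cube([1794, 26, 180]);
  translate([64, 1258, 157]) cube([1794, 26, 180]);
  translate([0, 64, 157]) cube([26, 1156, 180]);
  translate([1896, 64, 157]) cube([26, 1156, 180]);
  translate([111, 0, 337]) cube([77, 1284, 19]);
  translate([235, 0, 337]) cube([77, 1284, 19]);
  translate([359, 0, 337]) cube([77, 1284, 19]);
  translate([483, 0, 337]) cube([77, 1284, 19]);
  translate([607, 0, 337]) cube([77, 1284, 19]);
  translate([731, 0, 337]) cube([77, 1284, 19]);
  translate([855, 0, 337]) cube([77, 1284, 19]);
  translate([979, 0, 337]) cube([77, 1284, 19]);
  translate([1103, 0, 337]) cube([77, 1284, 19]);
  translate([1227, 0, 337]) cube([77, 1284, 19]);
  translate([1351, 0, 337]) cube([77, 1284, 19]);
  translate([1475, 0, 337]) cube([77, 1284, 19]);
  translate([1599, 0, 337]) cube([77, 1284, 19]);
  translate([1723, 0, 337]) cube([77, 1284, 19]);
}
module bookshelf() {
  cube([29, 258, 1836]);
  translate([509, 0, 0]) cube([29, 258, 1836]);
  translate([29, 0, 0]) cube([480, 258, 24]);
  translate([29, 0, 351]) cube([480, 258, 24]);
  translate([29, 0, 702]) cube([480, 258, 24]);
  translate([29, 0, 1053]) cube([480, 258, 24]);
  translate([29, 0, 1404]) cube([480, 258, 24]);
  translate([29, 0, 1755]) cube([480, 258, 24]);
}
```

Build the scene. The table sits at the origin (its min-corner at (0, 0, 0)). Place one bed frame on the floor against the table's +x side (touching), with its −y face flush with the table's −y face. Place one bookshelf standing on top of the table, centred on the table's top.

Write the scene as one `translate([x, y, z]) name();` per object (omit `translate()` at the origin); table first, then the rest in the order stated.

table();
translate([982, 0, 0]) bed_frame();
translate([222, 136, 696]) bookshelf();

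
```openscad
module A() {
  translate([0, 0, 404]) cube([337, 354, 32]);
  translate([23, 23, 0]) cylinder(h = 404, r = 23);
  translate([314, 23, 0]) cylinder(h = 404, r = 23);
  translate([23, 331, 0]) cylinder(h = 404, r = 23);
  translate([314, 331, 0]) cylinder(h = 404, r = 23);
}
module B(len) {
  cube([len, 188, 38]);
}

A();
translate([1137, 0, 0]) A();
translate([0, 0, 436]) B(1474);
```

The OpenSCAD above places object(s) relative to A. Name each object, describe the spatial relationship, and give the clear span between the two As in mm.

Second stool starts at x = 1137; first ends at x = 337; clear span = 1137 − 337 = 800 mm.

A is a stool. B is a beam. A beam spans the tops of two stools. The clear span between the two stools is 800 mm.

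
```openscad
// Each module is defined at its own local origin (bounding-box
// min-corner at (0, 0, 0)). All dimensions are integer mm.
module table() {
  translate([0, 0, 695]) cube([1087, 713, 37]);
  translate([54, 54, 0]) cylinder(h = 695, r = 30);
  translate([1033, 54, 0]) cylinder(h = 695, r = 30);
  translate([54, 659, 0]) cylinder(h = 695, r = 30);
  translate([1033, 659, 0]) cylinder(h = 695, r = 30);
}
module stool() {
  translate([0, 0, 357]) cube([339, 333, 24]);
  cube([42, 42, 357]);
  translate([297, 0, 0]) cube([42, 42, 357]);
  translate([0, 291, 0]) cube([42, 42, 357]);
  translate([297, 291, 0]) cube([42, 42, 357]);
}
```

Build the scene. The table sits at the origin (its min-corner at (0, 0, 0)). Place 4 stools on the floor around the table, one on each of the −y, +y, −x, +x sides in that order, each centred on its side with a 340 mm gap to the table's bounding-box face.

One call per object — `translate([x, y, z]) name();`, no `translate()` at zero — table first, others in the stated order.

table();
translate([374, -673, 0]) stool();
translate([374, 1053, 0]) stool();
translate([-679, 190, 0]) stool();
translate([1427, 190, 0]) stool();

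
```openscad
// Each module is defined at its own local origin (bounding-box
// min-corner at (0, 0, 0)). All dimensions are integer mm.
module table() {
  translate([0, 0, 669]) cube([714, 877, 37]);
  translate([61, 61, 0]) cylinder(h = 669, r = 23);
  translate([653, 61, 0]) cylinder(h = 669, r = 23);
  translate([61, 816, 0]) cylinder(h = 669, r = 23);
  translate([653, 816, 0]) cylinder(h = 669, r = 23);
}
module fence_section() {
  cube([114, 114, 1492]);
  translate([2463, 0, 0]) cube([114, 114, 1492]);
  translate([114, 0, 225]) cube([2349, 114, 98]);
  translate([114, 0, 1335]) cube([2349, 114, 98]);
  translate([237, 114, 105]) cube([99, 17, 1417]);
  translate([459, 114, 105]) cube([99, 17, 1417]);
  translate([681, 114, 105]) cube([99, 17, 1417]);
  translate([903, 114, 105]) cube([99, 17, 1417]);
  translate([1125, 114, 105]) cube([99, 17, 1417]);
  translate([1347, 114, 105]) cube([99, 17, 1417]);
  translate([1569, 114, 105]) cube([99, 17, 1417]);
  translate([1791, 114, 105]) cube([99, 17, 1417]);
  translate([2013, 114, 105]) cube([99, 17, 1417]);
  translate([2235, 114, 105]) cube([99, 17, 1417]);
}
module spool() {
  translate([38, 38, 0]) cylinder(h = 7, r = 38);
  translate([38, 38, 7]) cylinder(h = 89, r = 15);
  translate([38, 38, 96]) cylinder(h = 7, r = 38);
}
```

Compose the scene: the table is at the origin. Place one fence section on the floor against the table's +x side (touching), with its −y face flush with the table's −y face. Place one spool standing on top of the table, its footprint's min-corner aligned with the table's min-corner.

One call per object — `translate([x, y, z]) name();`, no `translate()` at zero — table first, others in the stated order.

table();
translate([714, 0, 0]) fence_section();
translate([0, 0, 706]) spool();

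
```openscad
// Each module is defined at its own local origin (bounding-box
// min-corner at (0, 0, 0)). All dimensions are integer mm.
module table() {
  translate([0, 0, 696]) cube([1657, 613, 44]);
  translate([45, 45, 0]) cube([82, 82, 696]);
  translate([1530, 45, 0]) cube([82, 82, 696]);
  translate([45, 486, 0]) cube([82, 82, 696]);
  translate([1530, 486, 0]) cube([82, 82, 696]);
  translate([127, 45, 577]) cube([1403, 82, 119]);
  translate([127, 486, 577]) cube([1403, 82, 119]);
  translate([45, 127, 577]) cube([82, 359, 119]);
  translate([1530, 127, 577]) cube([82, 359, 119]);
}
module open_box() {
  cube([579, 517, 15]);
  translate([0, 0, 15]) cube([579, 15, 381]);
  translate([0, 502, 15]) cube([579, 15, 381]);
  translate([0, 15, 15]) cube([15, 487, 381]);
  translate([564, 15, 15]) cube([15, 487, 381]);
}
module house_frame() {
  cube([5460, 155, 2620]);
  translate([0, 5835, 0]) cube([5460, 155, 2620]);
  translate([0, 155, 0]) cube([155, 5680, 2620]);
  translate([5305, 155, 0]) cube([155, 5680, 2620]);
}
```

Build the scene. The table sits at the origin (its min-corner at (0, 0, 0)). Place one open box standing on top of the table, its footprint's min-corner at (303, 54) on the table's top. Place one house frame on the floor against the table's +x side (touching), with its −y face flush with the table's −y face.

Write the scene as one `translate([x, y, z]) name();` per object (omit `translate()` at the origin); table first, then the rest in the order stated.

table();
translate([303, 54, 740]) open_box();
translate([1657, 0, 0]) house_frame();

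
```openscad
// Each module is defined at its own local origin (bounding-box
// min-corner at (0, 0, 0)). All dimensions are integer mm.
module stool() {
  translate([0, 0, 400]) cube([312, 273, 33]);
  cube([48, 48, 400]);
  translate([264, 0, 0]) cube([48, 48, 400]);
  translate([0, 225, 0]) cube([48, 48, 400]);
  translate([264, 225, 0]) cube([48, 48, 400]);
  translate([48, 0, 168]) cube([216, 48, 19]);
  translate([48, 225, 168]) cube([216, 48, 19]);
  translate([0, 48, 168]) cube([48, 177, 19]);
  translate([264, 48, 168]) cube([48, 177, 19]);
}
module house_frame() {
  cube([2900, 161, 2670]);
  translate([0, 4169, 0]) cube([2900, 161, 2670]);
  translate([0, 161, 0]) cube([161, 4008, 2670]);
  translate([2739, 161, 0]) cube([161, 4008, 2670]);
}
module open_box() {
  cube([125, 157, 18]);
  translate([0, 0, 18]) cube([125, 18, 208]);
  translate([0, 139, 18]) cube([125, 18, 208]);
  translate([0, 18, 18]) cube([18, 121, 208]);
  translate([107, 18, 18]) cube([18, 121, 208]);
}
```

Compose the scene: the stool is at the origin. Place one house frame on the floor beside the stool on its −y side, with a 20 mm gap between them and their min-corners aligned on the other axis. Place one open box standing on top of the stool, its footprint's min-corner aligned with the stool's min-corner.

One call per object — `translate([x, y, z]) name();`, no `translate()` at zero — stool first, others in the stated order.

stool();
translate([0, -4350, 0]) house_frame();
translate([0, 0, 433]) open_box();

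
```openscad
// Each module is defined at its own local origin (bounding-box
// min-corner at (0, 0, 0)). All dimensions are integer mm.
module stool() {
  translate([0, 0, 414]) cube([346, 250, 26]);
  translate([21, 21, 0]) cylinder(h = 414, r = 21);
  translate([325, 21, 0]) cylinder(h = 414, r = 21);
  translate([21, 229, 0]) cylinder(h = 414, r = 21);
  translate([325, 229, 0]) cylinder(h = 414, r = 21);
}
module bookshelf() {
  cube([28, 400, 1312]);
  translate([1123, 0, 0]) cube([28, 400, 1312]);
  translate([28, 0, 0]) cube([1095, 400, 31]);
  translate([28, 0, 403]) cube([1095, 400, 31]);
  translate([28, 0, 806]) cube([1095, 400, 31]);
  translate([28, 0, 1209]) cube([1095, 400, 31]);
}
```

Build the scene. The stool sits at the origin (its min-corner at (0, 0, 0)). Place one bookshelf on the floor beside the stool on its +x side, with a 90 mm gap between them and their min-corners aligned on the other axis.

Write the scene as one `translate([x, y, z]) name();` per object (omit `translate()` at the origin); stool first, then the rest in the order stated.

stool();
translate([436, 0, 0]) bookshelf();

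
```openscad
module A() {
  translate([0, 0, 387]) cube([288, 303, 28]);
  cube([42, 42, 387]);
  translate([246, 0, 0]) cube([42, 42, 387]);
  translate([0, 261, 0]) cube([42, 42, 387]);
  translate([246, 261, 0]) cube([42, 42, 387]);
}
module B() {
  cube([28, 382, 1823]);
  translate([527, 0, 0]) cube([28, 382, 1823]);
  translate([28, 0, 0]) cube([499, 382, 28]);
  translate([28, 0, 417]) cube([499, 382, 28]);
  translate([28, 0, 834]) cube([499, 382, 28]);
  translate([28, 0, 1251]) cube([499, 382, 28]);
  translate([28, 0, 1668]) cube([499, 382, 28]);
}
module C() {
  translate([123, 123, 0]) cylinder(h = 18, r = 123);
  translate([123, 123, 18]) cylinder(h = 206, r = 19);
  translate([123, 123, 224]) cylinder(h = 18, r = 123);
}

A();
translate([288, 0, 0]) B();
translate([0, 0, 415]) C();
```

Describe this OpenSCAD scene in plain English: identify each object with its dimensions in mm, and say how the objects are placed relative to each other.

A is a simple wooden stool: a rectangular seat 288 mm (x) by 303 mm (y), 28 mm thick, top face at z = 415 mm, on four square legs, each 42×42 mm in cross-section. The legs rest on z = 0, each flush with a corner of the seat.

B is a bookshelf 555 mm wide overall, 382 mm deep and 1823 mm tall. The two sides are 28 mm thick vertical panels. 5 horizontal shelves of 28 mm thickness span between the inner faces of the sides; the lowest shelf sits on the floor and shelves are stacked with a clear vertical gap of 389 mm between each pair.

C is a spool: two coaxial disc flanges of radius 123 mm and thickness 18 mm, joined by a core cylinder of radius 19 mm and height 206 mm. The lower flange rests on z = 0 and the three cylinders share a vertical axis.

The bookshelf is against the stool's +x side, with their −y faces flush. The spool is on top of the stool.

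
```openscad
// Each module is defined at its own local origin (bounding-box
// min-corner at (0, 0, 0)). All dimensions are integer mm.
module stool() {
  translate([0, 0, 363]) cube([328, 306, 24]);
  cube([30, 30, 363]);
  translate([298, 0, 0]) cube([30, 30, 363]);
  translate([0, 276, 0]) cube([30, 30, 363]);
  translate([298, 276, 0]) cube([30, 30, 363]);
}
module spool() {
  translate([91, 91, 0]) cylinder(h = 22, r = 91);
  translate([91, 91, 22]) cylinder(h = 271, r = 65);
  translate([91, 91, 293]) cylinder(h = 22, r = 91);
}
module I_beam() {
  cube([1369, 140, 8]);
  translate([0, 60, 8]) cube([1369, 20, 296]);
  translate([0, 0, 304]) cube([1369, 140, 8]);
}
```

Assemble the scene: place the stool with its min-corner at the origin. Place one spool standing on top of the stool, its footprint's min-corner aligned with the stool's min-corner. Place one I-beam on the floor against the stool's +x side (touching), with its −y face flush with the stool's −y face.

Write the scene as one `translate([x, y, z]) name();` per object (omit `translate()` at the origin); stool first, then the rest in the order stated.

stool();
translate([0, 0, 387]) spool();
translate([328, 0, 0]) I_beam();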